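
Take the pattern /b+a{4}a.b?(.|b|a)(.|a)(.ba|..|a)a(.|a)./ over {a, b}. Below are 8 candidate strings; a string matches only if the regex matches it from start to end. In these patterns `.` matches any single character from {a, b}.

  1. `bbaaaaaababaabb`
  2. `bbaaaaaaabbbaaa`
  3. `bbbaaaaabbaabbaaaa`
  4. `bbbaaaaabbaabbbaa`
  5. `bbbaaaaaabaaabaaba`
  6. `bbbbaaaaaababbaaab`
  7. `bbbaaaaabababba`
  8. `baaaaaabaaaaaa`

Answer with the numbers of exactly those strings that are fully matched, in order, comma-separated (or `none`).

1 → match
2 → match
3 → match
4 → no match
5 → match
6 → match
7 → no match
8 → match

1, 2, 3, 5, 6, 8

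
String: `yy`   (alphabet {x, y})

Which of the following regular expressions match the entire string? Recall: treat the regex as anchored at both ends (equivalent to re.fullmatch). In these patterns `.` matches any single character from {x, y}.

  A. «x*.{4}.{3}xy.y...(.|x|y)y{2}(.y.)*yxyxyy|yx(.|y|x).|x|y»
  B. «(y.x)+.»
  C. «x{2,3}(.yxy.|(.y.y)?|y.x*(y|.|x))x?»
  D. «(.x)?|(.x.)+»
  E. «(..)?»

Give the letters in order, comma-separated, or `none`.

E

A → no match
B → no match
C → no match — must start with `x`
D → no match
E → match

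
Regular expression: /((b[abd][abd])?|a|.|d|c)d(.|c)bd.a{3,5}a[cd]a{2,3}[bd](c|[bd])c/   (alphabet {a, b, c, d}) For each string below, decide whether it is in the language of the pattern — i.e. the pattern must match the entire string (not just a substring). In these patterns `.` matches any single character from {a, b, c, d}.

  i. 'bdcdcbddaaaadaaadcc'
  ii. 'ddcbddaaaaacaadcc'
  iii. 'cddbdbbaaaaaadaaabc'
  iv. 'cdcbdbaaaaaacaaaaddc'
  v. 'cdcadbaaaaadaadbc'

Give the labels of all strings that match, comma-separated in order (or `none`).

ii

i → no match
ii → match
iii → no match
iv → no match
v → no match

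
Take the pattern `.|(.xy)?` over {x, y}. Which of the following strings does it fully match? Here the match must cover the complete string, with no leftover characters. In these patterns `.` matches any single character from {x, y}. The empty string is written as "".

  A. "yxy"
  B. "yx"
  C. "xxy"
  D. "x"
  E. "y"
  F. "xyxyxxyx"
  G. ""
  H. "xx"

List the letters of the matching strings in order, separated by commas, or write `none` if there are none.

A → match
B → no match
C → match
D → match
E → match
F → no match
G → match
H → no match

A, C, D, E, G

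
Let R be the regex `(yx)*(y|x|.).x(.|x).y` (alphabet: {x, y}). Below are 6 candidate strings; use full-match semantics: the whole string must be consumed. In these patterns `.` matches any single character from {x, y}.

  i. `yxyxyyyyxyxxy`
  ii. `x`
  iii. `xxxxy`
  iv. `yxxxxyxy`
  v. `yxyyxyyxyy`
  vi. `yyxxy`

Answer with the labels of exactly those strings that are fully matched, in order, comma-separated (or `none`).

i → no match
ii → no match — must end with `y`
iii → no match
iv → match
v → no match
vi → no match

iv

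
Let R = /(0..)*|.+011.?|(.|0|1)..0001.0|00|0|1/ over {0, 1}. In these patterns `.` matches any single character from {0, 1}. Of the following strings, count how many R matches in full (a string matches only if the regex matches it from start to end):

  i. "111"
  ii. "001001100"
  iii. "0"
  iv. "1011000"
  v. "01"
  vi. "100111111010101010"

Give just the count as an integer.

i → no match
ii → no match
iii → match
iv → no match
v → no match
vi → no match
Total matched: 1

1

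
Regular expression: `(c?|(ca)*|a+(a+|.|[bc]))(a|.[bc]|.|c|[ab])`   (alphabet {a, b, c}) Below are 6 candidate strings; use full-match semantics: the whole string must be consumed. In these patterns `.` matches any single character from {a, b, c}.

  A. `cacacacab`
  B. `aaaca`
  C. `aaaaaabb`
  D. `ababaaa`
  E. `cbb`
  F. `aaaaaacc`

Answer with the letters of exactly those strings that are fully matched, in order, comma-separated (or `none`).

A → match
B → match
C → match
D → no match
E → match
F → match

A, B, C, E, F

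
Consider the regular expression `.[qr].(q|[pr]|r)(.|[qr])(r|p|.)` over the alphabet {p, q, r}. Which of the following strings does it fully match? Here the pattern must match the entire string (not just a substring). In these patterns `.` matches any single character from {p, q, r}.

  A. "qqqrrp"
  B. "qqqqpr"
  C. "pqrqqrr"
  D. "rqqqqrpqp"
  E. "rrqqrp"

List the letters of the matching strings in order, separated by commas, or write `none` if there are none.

A, B, E

A → match
B → match
C → no match
D → no match
E → match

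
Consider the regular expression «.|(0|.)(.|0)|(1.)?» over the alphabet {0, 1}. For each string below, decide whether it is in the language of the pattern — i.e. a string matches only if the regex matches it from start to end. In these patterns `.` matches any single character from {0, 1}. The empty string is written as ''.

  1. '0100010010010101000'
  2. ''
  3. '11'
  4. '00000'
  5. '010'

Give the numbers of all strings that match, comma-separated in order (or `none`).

1 → no match
2 → match
3 → match
4 → no match
5 → no match

2, 3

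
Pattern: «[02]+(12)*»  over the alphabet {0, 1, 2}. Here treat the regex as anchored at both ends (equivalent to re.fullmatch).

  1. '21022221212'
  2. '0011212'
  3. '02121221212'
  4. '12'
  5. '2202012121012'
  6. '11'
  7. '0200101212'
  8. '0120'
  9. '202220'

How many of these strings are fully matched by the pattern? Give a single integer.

1 → no match
2 → no match
3 → no match
4 → no match
5 → no match
6 → no match
7 → no match
8 → no match
9 → match
Total matched: 1

1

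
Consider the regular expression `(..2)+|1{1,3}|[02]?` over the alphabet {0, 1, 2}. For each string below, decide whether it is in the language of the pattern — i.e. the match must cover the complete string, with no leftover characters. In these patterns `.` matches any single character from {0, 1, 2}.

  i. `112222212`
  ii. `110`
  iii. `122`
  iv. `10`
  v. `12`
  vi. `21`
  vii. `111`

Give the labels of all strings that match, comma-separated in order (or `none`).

i → match
ii → no match
iii → match
iv → no match
v → no match
vi → no match
vii → match

i, iii, vii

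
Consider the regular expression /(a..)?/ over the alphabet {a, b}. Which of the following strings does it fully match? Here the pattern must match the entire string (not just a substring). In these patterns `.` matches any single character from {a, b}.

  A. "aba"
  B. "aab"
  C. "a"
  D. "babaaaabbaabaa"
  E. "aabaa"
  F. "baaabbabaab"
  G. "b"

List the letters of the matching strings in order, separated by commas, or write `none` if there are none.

A → match
B → match
C → no match
D → no match
E → no match
F → no match
G → no match

A, B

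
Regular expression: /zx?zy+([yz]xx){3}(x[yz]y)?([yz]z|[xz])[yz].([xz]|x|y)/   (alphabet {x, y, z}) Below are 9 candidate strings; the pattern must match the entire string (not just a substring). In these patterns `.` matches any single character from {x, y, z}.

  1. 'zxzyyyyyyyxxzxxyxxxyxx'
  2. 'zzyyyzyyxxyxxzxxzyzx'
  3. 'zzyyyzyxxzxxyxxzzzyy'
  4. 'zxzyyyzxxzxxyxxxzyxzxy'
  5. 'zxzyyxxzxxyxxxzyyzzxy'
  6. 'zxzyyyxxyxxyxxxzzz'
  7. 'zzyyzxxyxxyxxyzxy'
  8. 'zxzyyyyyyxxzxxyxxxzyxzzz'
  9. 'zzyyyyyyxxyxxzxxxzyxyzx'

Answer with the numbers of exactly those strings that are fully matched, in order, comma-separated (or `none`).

1 → match
2 → no match
3 → no match
4 → match
5 → match
6 → match
7 → no match
8 → match
9 → match

1, 4, 5, 6, 8, 9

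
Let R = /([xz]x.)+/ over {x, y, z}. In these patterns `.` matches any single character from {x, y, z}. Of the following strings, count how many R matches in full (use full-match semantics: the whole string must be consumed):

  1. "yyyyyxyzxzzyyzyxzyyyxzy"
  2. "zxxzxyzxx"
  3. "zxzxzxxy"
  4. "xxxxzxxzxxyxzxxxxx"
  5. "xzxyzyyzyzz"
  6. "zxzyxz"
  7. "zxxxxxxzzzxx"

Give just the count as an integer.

1

1 → no match
2 → match
3 → no match
4 → no match
5 → no match
6 → no match
7 → no match
Total matched: 1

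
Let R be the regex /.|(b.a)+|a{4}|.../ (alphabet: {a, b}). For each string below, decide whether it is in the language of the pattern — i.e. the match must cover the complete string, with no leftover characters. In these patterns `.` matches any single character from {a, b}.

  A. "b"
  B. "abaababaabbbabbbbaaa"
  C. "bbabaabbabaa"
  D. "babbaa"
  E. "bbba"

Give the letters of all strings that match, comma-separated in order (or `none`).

A → match
B → no match
C → match
D → no match
E → no match

A, C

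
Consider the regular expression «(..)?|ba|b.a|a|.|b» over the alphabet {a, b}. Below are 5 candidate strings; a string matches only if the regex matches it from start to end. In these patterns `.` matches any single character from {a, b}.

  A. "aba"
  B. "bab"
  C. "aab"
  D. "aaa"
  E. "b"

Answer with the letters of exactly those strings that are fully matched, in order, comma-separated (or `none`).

E

A → no match
B → no match
C → no match
D → no match
E → match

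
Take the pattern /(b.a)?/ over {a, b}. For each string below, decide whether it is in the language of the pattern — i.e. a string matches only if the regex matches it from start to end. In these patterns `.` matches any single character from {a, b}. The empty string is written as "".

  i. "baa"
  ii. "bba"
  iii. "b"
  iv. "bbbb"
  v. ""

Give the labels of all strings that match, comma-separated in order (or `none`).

i → match
ii → match
iii → no match
iv → no match
v → match

i, ii, v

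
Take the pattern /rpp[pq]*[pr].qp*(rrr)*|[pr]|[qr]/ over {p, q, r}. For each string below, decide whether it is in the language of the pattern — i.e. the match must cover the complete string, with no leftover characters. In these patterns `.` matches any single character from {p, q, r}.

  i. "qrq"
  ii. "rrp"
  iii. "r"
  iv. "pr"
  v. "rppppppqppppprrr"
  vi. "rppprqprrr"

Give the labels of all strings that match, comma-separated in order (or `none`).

i. "qrq" → no match
ii. "rrp" → no match
iii. "r" → match
iv. "pr" → no match
v → match
vi. "rppprqprrr" → match

iii, v, vi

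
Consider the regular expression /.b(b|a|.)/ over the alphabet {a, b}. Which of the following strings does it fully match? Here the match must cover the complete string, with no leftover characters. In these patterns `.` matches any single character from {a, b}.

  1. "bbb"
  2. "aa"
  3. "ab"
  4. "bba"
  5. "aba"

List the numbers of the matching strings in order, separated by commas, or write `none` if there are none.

1, 4, 5

1 → match
2 → no match
3 → no match
4 → match
5 → match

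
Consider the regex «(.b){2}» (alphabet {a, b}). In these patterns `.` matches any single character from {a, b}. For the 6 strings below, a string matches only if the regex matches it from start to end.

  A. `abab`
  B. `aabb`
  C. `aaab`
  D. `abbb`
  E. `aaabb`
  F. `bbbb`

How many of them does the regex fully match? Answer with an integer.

A → match
B → no match
C → no match
D → match
E → no match
F → match
Total matched: 3

3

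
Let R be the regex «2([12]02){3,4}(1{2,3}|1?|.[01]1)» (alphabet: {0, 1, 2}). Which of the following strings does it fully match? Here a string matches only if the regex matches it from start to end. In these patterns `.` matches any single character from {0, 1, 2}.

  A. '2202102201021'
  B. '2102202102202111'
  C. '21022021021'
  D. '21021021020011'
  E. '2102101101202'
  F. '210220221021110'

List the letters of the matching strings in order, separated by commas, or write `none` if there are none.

B, C

A → no match
B → match
C → match
D → no match
E → no match
F → no match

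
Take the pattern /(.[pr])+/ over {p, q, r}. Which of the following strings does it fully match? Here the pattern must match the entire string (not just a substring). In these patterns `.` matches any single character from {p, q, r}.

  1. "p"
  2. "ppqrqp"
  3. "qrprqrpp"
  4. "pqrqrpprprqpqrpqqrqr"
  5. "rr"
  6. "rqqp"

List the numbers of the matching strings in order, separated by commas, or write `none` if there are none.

2, 3, 5

1. "p" → no match
2. "ppqrqp" → match
3. "qrprqrpp" → match
4 → no match
5. "rr" → match
6. "rqqp" → no match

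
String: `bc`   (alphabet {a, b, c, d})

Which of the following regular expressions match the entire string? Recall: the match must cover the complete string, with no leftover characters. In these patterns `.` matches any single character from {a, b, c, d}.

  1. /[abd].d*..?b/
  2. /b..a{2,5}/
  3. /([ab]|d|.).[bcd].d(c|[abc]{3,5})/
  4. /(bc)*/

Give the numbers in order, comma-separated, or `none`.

4

1 → no match — must end with `b`
2 → no match — must end with `a`
3 → no match
4 → match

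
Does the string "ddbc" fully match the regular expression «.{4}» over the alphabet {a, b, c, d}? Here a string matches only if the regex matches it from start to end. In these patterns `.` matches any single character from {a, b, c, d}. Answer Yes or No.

Yes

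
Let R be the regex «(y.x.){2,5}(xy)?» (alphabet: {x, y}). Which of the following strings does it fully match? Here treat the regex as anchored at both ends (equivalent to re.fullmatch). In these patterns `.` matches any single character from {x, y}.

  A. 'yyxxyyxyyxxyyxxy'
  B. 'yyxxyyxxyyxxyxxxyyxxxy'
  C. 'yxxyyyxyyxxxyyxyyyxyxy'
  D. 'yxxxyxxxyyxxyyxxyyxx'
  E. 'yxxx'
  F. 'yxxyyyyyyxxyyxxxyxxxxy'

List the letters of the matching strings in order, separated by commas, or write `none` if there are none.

A, B, C, D

A → match
B → match
C → match
D → match
E. 'yxxx' → no match
F → no match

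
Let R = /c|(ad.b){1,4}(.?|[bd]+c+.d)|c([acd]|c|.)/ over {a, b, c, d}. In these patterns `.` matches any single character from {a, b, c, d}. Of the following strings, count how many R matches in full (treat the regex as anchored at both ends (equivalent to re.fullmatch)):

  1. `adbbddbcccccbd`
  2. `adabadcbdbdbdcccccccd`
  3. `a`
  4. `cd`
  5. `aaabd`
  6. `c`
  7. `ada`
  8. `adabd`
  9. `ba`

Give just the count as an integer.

5

1 → match
2 → match
3 → no match
4 → match
5 → no match
6 → match
7 → no match
8 → match
9 → no match
Total matched: 5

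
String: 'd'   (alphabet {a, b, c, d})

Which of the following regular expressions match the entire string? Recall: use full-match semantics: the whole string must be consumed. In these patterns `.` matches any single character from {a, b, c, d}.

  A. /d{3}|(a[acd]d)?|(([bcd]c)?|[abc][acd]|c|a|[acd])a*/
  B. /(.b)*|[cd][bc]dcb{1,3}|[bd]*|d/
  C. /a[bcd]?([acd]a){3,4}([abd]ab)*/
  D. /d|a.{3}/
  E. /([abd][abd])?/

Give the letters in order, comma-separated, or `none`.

A → match
B → match
C → no match — must start with 'a'
D → match
E → no match

A, B, D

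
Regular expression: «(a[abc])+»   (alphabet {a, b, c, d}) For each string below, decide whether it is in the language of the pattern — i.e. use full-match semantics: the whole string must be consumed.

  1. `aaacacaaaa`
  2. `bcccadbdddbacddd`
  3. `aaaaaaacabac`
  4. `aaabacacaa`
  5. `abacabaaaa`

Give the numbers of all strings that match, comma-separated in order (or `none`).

1 → match
2 → no match — must start with `a`
3 → match
4 → match
5 → match

1, 3, 4, 5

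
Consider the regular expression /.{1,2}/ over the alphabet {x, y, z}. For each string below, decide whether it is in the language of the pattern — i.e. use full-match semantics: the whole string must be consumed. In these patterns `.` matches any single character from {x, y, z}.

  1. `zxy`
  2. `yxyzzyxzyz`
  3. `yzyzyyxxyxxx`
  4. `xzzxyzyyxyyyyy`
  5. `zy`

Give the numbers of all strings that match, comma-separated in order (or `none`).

5

1. `zxy` → no match
2. `yxyzzyxzyz` → no match
3. `yzyzyyxxyxxx` → no match
4 → no match
5. `zy` → match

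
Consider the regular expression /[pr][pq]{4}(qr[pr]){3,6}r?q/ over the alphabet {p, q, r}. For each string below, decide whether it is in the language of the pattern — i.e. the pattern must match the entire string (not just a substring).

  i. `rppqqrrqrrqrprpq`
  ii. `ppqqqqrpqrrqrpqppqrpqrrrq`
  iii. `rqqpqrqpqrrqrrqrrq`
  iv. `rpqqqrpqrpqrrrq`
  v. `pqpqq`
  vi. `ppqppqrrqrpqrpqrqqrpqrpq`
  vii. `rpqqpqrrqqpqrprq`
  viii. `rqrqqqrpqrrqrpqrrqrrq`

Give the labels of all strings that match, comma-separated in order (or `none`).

none

i → no match
ii → no match
iii → no match
iv → no match
v → no match
vi → no match
vii → no match
viii → no match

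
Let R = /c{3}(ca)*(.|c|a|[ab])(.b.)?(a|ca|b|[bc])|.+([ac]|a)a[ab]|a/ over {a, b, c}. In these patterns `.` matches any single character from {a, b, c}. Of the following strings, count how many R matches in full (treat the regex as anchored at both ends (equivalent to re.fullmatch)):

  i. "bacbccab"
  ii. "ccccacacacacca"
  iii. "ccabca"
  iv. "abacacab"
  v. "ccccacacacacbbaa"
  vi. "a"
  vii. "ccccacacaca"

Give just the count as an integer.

6

i. "bacbccab" → match
ii → match
iii. "ccabca" → no match
iv. "abacacab" → match
v → match
vi. "a" → match
vii. "ccccacacaca" → match
Total matched: 6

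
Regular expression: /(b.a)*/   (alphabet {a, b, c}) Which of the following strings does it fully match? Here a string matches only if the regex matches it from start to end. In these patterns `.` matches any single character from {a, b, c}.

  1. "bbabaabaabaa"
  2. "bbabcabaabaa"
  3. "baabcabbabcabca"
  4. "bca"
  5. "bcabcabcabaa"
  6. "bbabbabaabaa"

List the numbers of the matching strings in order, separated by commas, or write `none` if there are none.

1, 2, 3, 4, 5, 6

1 → match
2 → match
3 → match
4 → match
5 → match
6 → match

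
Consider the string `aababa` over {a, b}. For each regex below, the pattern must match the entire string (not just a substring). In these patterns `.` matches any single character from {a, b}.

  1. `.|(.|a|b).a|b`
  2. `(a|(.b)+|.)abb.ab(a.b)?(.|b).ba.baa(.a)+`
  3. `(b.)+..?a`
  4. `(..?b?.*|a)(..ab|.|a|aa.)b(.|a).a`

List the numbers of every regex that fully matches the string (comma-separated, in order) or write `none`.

1 → no match
2 → no match
3 → no match — must start with `b`
4 → match

4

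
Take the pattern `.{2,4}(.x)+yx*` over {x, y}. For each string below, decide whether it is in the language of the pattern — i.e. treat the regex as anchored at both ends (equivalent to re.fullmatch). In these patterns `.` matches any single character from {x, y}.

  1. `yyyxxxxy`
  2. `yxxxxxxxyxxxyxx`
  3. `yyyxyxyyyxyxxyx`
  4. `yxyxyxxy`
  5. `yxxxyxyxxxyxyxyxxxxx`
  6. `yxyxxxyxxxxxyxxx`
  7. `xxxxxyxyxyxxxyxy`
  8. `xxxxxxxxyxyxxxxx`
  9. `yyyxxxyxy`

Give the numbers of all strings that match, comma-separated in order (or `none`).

1, 2, 5, 6, 7, 8, 9

1 → match
2 → match
3 → no match
4 → no match
5 → match
6 → match
7 → match
8 → match
9 → match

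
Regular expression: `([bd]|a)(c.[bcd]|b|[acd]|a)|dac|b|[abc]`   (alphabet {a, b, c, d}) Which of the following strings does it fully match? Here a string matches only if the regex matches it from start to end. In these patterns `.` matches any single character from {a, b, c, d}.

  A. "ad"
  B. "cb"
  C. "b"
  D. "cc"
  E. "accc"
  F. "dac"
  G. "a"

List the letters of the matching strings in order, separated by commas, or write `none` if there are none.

A, C, E, F, G

A. "ad" → match
B. "cb" → no match
C. "b" → match
D. "cc" → no match
E. "accc" → match
F. "dac" → match
G. "a" → match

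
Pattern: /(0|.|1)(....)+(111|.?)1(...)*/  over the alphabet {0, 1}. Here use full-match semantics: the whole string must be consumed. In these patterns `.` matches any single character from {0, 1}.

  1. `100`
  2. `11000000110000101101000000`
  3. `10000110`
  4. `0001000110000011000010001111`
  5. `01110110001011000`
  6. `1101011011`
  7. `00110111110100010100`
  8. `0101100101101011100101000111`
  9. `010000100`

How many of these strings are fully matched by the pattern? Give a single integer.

1 → no match
2 → no match
3 → no match
4 → no match
5 → match
6 → match
7 → no match
8 → match
9 → no match
Total matched: 3

3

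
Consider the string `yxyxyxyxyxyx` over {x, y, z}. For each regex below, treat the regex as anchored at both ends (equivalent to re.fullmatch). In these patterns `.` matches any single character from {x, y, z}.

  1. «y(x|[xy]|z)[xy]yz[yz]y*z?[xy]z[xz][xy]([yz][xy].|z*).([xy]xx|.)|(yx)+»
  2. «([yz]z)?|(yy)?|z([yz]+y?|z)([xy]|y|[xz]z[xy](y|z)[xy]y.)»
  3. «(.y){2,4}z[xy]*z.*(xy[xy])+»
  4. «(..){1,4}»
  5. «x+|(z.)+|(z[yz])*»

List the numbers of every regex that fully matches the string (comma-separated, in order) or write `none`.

1

1 → match
2 → no match
3 → no match
4 → no match
5 → no match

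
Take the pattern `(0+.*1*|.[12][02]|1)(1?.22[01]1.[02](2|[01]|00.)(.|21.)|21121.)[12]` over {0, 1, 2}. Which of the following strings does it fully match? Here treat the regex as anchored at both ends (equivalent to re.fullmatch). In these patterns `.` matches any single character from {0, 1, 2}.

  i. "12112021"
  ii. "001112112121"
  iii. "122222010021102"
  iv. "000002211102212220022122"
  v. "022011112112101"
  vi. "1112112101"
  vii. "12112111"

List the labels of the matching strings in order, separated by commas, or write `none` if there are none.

ii, v, vii

i → no match
ii → match
iii → no match
iv → no match
v → match
vi → no match
vii → match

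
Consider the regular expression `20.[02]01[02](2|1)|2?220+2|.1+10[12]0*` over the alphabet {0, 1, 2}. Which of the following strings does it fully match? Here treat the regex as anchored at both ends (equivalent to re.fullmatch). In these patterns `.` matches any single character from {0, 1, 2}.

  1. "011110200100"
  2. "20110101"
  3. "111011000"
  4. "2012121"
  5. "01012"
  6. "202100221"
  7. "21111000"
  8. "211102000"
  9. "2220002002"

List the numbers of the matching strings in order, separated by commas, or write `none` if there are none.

1 → no match
2 → no match
3 → no match
4 → no match
5 → no match
6 → no match
7 → no match
8 → match
9 → no match

8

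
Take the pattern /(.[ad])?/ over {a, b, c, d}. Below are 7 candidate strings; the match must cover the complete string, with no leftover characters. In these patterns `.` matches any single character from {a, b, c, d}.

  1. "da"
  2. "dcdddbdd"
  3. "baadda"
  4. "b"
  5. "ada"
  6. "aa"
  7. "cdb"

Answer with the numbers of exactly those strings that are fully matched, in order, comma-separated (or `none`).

1, 6

1. "da" → match
2. "dcdddbdd" → no match
3. "baadda" → no match
4. "b" → no match
5. "ada" → no match
6. "aa" → match
7. "cdb" → no match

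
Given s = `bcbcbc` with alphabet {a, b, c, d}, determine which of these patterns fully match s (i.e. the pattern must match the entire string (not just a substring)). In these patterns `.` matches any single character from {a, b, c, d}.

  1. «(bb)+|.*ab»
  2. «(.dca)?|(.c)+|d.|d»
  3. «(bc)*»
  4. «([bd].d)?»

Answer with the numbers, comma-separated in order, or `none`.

1 → no match
2 → match
3 → match
4 → no match

2, 3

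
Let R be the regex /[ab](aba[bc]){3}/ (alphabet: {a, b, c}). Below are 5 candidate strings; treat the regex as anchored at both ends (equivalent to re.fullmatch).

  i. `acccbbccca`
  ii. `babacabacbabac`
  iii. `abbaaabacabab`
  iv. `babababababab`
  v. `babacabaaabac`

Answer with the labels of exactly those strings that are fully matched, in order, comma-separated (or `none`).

iv

i → no match
ii → no match
iii → no match
iv → match
v → no match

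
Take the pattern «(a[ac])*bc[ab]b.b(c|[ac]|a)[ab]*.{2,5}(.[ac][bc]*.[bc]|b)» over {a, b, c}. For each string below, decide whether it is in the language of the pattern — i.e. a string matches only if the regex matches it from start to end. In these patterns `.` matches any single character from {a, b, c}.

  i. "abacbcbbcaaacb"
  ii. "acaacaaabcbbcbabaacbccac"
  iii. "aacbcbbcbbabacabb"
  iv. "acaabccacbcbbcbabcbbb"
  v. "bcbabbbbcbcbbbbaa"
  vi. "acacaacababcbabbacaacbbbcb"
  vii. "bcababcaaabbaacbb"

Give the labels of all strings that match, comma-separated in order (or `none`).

i → no match
ii → no match
iii → no match
iv → no match
v → no match
vi → no match
vii → match

vii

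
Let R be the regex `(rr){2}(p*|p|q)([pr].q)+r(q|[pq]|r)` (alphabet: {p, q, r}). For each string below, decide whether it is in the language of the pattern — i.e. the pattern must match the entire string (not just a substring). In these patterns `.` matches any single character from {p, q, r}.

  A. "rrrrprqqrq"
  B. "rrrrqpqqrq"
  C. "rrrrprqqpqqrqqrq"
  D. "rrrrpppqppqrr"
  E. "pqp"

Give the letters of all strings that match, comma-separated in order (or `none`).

A → match
B → match
C → match
D → match
E → no match — must start with "rr"

A, B, C, D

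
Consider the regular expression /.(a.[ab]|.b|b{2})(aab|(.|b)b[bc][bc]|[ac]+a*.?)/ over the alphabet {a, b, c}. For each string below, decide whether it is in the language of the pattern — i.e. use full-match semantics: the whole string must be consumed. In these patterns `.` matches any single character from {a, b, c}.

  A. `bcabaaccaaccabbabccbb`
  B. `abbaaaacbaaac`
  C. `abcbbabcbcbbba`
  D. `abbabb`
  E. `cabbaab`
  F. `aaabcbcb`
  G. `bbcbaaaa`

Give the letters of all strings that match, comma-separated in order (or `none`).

A → no match
B → no match
C → no match
D → no match
E → match
F → match
G → no match

E, F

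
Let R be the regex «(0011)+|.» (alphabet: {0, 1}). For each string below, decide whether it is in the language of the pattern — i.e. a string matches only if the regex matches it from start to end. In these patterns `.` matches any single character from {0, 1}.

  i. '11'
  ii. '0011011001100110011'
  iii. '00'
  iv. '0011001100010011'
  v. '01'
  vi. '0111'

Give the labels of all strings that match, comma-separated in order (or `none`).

none

i. '11' → no match
ii → no match
iii. '00' → no match
iv → no match
v. '01' → no match
vi. '0111' → no match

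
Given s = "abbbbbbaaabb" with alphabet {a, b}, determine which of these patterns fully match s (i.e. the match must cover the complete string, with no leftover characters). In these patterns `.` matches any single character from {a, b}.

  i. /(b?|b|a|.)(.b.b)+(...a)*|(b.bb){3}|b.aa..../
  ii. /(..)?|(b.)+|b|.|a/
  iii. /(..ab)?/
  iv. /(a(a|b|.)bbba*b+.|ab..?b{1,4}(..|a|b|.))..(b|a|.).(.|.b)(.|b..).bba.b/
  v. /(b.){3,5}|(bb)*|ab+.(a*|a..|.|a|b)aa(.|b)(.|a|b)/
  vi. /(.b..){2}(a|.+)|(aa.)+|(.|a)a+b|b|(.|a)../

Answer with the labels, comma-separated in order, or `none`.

i → no match
ii → no match
iii → no match
iv → no match
v → match
vi → match

v, vi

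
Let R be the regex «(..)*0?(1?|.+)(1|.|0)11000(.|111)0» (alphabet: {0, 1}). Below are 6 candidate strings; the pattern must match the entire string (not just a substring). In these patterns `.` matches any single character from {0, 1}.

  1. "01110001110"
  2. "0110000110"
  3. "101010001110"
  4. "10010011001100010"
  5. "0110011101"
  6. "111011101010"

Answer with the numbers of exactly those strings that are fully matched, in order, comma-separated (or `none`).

1, 4

1 → match
2 → no match
3 → no match
4 → match
5 → no match — must end with "0"
6 → no match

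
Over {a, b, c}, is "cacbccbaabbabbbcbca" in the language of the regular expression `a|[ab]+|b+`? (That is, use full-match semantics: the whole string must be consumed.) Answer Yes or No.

No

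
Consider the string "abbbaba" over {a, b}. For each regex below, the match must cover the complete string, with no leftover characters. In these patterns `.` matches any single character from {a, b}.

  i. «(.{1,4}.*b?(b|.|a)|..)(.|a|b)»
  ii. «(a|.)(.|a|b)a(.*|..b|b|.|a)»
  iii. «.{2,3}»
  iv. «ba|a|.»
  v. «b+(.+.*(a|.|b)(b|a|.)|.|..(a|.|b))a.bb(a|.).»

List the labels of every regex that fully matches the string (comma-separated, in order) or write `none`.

i

i → match
ii → no match
iii → no match
iv → no match
v → no match — must start with "b"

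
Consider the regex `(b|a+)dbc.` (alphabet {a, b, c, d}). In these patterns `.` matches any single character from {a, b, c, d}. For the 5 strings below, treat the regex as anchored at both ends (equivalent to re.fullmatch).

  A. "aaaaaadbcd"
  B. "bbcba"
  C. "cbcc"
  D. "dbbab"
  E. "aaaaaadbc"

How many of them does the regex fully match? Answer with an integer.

1

A. "aaaaaadbcd" → match
B. "bbcba" → no match
C. "cbcc" → no match
D. "dbbab" → no match
E. "aaaaaadbc" → no match
Total matched: 1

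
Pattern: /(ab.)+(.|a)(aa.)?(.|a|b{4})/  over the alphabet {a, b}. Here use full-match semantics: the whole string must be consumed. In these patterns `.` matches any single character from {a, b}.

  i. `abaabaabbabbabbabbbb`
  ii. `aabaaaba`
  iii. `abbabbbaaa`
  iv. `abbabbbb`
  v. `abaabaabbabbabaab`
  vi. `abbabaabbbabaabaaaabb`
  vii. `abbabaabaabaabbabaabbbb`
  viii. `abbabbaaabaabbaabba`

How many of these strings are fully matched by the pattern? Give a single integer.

i → match
ii → no match — must start with `ab`
iii → no match
iv → match
v → match
vi → no match
vii → match
viii → no match
Total matched: 4

4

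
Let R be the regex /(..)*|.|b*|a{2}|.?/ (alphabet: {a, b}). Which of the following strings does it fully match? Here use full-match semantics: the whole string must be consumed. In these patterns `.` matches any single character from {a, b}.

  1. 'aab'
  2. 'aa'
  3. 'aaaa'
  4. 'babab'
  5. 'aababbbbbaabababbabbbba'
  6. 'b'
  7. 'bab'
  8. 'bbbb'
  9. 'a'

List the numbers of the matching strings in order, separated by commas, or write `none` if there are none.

1 → no match
2 → match
3 → match
4 → no match
5 → no match
6 → match
7 → no match
8 → match
9 → match

2, 3, 6, 8, 9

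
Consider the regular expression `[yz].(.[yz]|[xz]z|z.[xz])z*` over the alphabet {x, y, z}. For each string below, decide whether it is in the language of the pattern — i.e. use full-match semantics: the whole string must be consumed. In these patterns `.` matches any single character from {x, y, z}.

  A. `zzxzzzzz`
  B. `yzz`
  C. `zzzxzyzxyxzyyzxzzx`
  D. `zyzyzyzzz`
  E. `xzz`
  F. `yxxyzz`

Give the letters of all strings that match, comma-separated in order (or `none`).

A, F

A → match
B → no match
C → no match
D → no match
E → no match
F → match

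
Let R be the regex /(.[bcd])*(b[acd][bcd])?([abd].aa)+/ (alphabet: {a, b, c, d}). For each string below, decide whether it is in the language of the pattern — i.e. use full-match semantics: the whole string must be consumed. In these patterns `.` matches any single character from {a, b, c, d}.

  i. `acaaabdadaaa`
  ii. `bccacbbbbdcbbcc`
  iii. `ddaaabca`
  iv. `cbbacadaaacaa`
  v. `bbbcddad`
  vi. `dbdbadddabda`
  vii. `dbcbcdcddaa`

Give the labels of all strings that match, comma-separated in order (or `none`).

iv

i → no match
ii → no match — must end with `aa`
iii → no match — must end with `aa`
iv → match
v → no match — must end with `aa`
vi → no match — must end with `aa`
vii → no match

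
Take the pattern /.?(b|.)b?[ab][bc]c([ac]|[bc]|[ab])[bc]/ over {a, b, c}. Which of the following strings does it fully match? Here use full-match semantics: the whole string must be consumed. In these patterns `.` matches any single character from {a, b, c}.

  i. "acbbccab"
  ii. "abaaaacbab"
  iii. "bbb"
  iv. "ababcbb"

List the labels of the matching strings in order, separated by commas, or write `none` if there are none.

i → match
ii → no match
iii → no match
iv → match

i, iv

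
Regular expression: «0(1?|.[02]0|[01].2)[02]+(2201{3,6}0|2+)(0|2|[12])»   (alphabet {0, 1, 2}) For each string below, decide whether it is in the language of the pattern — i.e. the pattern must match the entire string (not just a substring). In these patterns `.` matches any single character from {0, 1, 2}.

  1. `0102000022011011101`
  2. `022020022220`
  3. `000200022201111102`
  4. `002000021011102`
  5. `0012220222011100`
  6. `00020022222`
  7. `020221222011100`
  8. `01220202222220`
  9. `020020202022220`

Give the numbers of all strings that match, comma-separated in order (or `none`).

2, 3, 5, 6, 8, 9

1 → no match
2. `022020022220` → match
3 → match
4 → no match
5 → match
6. `00020022222` → match
7 → no match
8 → match
9 → match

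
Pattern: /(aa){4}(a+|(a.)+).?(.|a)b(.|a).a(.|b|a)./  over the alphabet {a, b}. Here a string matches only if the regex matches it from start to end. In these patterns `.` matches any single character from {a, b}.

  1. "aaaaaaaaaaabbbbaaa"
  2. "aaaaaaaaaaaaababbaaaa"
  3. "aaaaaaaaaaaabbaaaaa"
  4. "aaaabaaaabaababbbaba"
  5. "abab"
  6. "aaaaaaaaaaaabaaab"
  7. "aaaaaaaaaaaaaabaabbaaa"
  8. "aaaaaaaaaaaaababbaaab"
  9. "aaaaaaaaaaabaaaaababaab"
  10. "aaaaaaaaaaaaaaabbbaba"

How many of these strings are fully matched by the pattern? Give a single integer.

1 → match
2 → match
3 → match
4 → no match
5 → no match — must start with "aa"
6 → no match
7 → no match
8 → match
9 → match
10 → match
Total matched: 6

6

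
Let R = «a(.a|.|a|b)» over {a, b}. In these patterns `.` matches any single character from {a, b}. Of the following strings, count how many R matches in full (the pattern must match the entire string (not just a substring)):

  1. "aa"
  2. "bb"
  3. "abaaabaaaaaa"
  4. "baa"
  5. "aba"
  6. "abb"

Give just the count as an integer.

1. "aa" → match
2. "bb" → no match — must start with "a"
3. "abaaabaaaaaa" → no match
4. "baa" → no match — must start with "a"
5. "aba" → match
6. "abb" → no match
Total matched: 2

2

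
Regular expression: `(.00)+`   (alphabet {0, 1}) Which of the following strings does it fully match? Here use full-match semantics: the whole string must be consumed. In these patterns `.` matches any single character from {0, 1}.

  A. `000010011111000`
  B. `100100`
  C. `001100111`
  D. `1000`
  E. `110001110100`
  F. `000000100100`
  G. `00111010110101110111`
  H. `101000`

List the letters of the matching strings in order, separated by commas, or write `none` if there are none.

A → no match
B. `100100` → match
C. `001100111` → no match — must end with `00`
D. `1000` → no match
E. `110001110100` → no match
F. `000000100100` → match
G → no match — must end with `00`
H. `101000` → no match

B, F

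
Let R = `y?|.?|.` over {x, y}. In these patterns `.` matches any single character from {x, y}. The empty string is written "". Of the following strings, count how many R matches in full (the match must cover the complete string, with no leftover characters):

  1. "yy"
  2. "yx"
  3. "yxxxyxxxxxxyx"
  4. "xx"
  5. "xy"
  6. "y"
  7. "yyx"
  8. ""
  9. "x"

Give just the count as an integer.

1 → no match
2 → no match
3 → no match
4 → no match
5 → no match
6 → match
7 → no match
8 → match
9 → match
Total matched: 3

3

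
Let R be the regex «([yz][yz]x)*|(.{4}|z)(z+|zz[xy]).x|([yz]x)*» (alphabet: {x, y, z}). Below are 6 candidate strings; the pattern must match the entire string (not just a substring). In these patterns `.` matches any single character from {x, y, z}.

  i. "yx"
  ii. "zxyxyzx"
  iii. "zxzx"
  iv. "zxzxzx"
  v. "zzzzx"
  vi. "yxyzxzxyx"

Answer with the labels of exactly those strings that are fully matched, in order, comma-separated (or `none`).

i, iii, iv, v

i → match
ii → no match
iii → match
iv → match
v → match
vi → no match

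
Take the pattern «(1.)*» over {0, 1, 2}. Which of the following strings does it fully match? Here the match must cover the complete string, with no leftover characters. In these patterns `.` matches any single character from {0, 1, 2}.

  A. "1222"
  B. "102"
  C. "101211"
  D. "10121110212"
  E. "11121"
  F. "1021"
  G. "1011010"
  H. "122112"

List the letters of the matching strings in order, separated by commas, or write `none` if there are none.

C

A. "1222" → no match
B. "102" → no match
C. "101211" → match
D. "10121110212" → no match
E. "11121" → no match
F. "1021" → no match
G. "1011010" → no match
H. "122112" → no match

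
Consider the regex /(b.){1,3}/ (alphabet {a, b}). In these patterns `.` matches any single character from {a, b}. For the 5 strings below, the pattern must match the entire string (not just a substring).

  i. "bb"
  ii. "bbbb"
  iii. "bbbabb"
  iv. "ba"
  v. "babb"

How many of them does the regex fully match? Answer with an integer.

5

i. "bb" → match
ii. "bbbb" → match
iii. "bbbabb" → match
iv. "ba" → match
v. "babb" → match
Total matched: 5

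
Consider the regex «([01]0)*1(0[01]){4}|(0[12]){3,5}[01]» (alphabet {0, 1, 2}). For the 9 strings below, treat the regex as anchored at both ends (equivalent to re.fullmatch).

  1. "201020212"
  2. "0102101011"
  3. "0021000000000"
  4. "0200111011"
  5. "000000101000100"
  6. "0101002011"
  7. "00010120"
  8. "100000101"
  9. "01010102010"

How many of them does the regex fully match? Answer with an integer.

3

1. "201020212" → no match
2. "0102101011" → no match
3 → no match
4. "0200111011" → no match
5 → match
6. "0101002011" → no match
7. "00010120" → no match
8. "100000101" → match
9. "01010102010" → match
Total matched: 3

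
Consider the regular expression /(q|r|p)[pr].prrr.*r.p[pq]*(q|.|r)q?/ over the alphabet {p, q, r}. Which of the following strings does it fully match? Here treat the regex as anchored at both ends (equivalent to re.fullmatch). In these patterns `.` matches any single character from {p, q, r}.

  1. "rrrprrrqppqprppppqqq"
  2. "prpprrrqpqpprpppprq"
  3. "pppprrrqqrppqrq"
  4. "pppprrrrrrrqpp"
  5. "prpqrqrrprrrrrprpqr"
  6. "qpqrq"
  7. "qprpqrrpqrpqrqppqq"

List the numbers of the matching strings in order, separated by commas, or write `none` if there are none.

1, 2, 3, 4

1 → match
2 → match
3 → match
4 → match
5 → no match
6 → no match
7 → no match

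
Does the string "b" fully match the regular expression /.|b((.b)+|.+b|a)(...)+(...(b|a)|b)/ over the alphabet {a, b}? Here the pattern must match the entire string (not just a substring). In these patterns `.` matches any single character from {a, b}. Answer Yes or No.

Yes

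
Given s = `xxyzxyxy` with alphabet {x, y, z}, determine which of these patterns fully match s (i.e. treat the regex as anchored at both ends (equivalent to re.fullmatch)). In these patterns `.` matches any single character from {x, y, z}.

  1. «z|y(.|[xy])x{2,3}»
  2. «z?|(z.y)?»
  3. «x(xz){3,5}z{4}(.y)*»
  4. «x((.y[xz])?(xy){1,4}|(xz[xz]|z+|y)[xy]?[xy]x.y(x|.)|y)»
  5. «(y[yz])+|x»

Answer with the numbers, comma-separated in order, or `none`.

4

1 → no match
2 → no match
3 → no match — must start with `xxz`
4 → match
5 → no match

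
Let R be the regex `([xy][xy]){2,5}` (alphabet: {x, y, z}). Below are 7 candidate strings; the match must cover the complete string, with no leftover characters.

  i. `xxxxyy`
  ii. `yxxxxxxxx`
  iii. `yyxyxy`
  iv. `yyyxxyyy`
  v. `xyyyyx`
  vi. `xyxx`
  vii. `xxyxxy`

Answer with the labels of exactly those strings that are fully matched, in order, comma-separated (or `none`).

i → match
ii → no match
iii → match
iv → match
v → match
vi → match
vii → match

i, iii, iv, v, vi, vii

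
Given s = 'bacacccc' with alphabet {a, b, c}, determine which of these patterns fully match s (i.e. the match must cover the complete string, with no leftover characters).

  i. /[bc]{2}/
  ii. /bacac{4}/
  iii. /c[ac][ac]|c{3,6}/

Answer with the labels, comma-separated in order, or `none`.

i → no match
ii → match
iii → no match — must start with 'c'

ii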